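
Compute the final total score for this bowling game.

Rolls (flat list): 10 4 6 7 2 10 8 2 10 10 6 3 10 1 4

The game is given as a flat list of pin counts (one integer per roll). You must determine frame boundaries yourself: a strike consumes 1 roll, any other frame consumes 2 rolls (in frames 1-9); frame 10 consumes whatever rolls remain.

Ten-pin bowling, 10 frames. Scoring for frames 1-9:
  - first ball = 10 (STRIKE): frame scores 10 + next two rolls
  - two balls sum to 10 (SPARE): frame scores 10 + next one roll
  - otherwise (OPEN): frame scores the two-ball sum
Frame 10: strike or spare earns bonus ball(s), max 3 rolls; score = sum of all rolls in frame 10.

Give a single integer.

Frame 1: STRIKE. 10 + next two rolls (4+6) = 20. Cumulative: 20
Frame 2: SPARE (4+6=10). 10 + next roll (7) = 17. Cumulative: 37
Frame 3: OPEN (7+2=9). Cumulative: 46
Frame 4: STRIKE. 10 + next two rolls (8+2) = 20. Cumulative: 66
Frame 5: SPARE (8+2=10). 10 + next roll (10) = 20. Cumulative: 86
Frame 6: STRIKE. 10 + next two rolls (10+6) = 26. Cumulative: 112
Frame 7: STRIKE. 10 + next two rolls (6+3) = 19. Cumulative: 131
Frame 8: OPEN (6+3=9). Cumulative: 140
Frame 9: STRIKE. 10 + next two rolls (1+4) = 15. Cumulative: 155
Frame 10: OPEN. Sum of all frame-10 rolls (1+4) = 5. Cumulative: 160

Answer: 160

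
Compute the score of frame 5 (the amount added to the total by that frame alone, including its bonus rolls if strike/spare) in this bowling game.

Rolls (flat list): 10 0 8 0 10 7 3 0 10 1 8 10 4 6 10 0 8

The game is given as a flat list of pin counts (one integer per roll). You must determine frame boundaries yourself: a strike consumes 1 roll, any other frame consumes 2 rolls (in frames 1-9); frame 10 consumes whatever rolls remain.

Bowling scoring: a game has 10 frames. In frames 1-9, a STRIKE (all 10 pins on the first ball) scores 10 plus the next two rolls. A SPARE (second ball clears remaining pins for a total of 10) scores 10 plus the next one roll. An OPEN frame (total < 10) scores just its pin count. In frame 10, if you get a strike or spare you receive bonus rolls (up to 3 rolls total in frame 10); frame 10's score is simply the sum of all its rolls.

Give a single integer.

Answer: 11

Derivation:
Frame 1: STRIKE. 10 + next two rolls (0+8) = 18. Cumulative: 18
Frame 2: OPEN (0+8=8). Cumulative: 26
Frame 3: SPARE (0+10=10). 10 + next roll (7) = 17. Cumulative: 43
Frame 4: SPARE (7+3=10). 10 + next roll (0) = 10. Cumulative: 53
Frame 5: SPARE (0+10=10). 10 + next roll (1) = 11. Cumulative: 64
Frame 6: OPEN (1+8=9). Cumulative: 73
Frame 7: STRIKE. 10 + next two rolls (4+6) = 20. Cumulative: 93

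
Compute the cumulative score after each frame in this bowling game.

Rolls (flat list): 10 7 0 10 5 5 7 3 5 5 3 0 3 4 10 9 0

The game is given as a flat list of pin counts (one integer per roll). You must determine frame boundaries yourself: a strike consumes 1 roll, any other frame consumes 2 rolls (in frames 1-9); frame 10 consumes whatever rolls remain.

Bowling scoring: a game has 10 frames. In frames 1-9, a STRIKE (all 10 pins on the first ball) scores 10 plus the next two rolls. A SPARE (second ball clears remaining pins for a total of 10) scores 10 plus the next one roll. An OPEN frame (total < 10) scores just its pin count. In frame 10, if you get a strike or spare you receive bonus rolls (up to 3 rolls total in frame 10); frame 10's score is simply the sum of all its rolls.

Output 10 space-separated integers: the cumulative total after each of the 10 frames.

Frame 1: STRIKE. 10 + next two rolls (7+0) = 17. Cumulative: 17
Frame 2: OPEN (7+0=7). Cumulative: 24
Frame 3: STRIKE. 10 + next two rolls (5+5) = 20. Cumulative: 44
Frame 4: SPARE (5+5=10). 10 + next roll (7) = 17. Cumulative: 61
Frame 5: SPARE (7+3=10). 10 + next roll (5) = 15. Cumulative: 76
Frame 6: SPARE (5+5=10). 10 + next roll (3) = 13. Cumulative: 89
Frame 7: OPEN (3+0=3). Cumulative: 92
Frame 8: OPEN (3+4=7). Cumulative: 99
Frame 9: STRIKE. 10 + next two rolls (9+0) = 19. Cumulative: 118
Frame 10: OPEN. Sum of all frame-10 rolls (9+0) = 9. Cumulative: 127

Answer: 17 24 44 61 76 89 92 99 118 127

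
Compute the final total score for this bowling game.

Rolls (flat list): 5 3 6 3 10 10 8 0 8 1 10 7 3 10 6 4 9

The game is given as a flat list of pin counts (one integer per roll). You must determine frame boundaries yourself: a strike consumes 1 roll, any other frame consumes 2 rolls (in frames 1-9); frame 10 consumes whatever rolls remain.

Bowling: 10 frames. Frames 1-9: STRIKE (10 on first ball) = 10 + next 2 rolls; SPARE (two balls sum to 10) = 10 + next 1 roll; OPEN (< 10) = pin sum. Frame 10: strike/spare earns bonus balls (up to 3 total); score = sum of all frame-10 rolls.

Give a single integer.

Answer: 159

Derivation:
Frame 1: OPEN (5+3=8). Cumulative: 8
Frame 2: OPEN (6+3=9). Cumulative: 17
Frame 3: STRIKE. 10 + next two rolls (10+8) = 28. Cumulative: 45
Frame 4: STRIKE. 10 + next two rolls (8+0) = 18. Cumulative: 63
Frame 5: OPEN (8+0=8). Cumulative: 71
Frame 6: OPEN (8+1=9). Cumulative: 80
Frame 7: STRIKE. 10 + next two rolls (7+3) = 20. Cumulative: 100
Frame 8: SPARE (7+3=10). 10 + next roll (10) = 20. Cumulative: 120
Frame 9: STRIKE. 10 + next two rolls (6+4) = 20. Cumulative: 140
Frame 10: SPARE. Sum of all frame-10 rolls (6+4+9) = 19. Cumulative: 159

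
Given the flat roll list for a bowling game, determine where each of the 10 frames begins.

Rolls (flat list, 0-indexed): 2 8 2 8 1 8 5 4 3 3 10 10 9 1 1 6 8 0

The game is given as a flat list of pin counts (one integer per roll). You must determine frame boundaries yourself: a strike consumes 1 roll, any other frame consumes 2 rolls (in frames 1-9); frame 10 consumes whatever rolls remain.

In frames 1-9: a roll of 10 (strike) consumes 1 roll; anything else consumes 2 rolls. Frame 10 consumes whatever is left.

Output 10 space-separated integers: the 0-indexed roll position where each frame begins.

Answer: 0 2 4 6 8 10 11 12 14 16

Derivation:
Frame 1 starts at roll index 0: rolls=2,8 (sum=10), consumes 2 rolls
Frame 2 starts at roll index 2: rolls=2,8 (sum=10), consumes 2 rolls
Frame 3 starts at roll index 4: rolls=1,8 (sum=9), consumes 2 rolls
Frame 4 starts at roll index 6: rolls=5,4 (sum=9), consumes 2 rolls
Frame 5 starts at roll index 8: rolls=3,3 (sum=6), consumes 2 rolls
Frame 6 starts at roll index 10: roll=10 (strike), consumes 1 roll
Frame 7 starts at roll index 11: roll=10 (strike), consumes 1 roll
Frame 8 starts at roll index 12: rolls=9,1 (sum=10), consumes 2 rolls
Frame 9 starts at roll index 14: rolls=1,6 (sum=7), consumes 2 rolls
Frame 10 starts at roll index 16: 2 remaining rolls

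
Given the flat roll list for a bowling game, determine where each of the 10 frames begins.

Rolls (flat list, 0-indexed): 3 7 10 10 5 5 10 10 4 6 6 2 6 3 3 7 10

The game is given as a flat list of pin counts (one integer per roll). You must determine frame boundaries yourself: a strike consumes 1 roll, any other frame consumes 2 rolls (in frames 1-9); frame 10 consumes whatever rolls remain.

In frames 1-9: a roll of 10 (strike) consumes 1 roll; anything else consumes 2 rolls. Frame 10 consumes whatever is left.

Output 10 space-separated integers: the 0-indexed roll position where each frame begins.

Frame 1 starts at roll index 0: rolls=3,7 (sum=10), consumes 2 rolls
Frame 2 starts at roll index 2: roll=10 (strike), consumes 1 roll
Frame 3 starts at roll index 3: roll=10 (strike), consumes 1 roll
Frame 4 starts at roll index 4: rolls=5,5 (sum=10), consumes 2 rolls
Frame 5 starts at roll index 6: roll=10 (strike), consumes 1 roll
Frame 6 starts at roll index 7: roll=10 (strike), consumes 1 roll
Frame 7 starts at roll index 8: rolls=4,6 (sum=10), consumes 2 rolls
Frame 8 starts at roll index 10: rolls=6,2 (sum=8), consumes 2 rolls
Frame 9 starts at roll index 12: rolls=6,3 (sum=9), consumes 2 rolls
Frame 10 starts at roll index 14: 3 remaining rolls

Answer: 0 2 3 4 6 7 8 10 12 14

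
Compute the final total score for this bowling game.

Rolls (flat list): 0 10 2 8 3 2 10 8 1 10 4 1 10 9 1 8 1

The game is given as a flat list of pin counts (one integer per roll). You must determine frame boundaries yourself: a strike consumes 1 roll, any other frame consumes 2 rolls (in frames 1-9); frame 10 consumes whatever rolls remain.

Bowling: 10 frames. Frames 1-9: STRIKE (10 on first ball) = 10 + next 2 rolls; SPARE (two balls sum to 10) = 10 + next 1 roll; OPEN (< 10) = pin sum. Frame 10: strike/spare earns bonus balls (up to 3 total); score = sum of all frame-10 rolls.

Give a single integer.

Frame 1: SPARE (0+10=10). 10 + next roll (2) = 12. Cumulative: 12
Frame 2: SPARE (2+8=10). 10 + next roll (3) = 13. Cumulative: 25
Frame 3: OPEN (3+2=5). Cumulative: 30
Frame 4: STRIKE. 10 + next two rolls (8+1) = 19. Cumulative: 49
Frame 5: OPEN (8+1=9). Cumulative: 58
Frame 6: STRIKE. 10 + next two rolls (4+1) = 15. Cumulative: 73
Frame 7: OPEN (4+1=5). Cumulative: 78
Frame 8: STRIKE. 10 + next two rolls (9+1) = 20. Cumulative: 98
Frame 9: SPARE (9+1=10). 10 + next roll (8) = 18. Cumulative: 116
Frame 10: OPEN. Sum of all frame-10 rolls (8+1) = 9. Cumulative: 125

Answer: 125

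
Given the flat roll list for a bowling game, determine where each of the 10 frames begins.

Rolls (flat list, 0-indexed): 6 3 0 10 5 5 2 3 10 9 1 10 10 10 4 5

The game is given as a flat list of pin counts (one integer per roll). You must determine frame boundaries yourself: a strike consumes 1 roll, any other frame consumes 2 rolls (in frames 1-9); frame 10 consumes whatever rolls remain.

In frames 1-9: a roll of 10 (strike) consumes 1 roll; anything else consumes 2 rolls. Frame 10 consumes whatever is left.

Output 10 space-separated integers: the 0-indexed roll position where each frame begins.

Frame 1 starts at roll index 0: rolls=6,3 (sum=9), consumes 2 rolls
Frame 2 starts at roll index 2: rolls=0,10 (sum=10), consumes 2 rolls
Frame 3 starts at roll index 4: rolls=5,5 (sum=10), consumes 2 rolls
Frame 4 starts at roll index 6: rolls=2,3 (sum=5), consumes 2 rolls
Frame 5 starts at roll index 8: roll=10 (strike), consumes 1 roll
Frame 6 starts at roll index 9: rolls=9,1 (sum=10), consumes 2 rolls
Frame 7 starts at roll index 11: roll=10 (strike), consumes 1 roll
Frame 8 starts at roll index 12: roll=10 (strike), consumes 1 roll
Frame 9 starts at roll index 13: roll=10 (strike), consumes 1 roll
Frame 10 starts at roll index 14: 2 remaining rolls

Answer: 0 2 4 6 8 9 11 12 13 14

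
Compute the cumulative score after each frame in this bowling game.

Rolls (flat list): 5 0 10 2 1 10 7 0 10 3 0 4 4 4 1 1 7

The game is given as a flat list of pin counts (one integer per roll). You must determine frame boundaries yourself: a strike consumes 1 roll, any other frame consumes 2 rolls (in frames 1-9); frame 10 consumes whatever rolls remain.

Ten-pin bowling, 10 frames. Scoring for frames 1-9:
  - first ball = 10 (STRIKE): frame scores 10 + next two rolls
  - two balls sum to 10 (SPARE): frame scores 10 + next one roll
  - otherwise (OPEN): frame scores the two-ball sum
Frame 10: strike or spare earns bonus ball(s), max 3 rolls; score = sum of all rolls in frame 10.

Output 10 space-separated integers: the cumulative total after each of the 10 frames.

Answer: 5 18 21 38 45 58 61 69 74 82

Derivation:
Frame 1: OPEN (5+0=5). Cumulative: 5
Frame 2: STRIKE. 10 + next two rolls (2+1) = 13. Cumulative: 18
Frame 3: OPEN (2+1=3). Cumulative: 21
Frame 4: STRIKE. 10 + next two rolls (7+0) = 17. Cumulative: 38
Frame 5: OPEN (7+0=7). Cumulative: 45
Frame 6: STRIKE. 10 + next two rolls (3+0) = 13. Cumulative: 58
Frame 7: OPEN (3+0=3). Cumulative: 61
Frame 8: OPEN (4+4=8). Cumulative: 69
Frame 9: OPEN (4+1=5). Cumulative: 74
Frame 10: OPEN. Sum of all frame-10 rolls (1+7) = 8. Cumulative: 82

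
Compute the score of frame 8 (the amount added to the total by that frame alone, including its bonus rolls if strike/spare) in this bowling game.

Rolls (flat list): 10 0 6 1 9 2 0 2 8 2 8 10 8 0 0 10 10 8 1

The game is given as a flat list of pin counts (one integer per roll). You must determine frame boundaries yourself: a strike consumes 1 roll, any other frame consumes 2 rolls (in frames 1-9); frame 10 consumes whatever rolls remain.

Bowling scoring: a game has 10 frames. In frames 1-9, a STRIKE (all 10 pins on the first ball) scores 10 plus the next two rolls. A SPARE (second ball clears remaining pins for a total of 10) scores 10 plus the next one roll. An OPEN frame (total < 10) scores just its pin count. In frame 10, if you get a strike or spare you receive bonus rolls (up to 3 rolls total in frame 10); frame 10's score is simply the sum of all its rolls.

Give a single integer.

Frame 1: STRIKE. 10 + next two rolls (0+6) = 16. Cumulative: 16
Frame 2: OPEN (0+6=6). Cumulative: 22
Frame 3: SPARE (1+9=10). 10 + next roll (2) = 12. Cumulative: 34
Frame 4: OPEN (2+0=2). Cumulative: 36
Frame 5: SPARE (2+8=10). 10 + next roll (2) = 12. Cumulative: 48
Frame 6: SPARE (2+8=10). 10 + next roll (10) = 20. Cumulative: 68
Frame 7: STRIKE. 10 + next two rolls (8+0) = 18. Cumulative: 86
Frame 8: OPEN (8+0=8). Cumulative: 94
Frame 9: SPARE (0+10=10). 10 + next roll (10) = 20. Cumulative: 114
Frame 10: STRIKE. Sum of all frame-10 rolls (10+8+1) = 19. Cumulative: 133

Answer: 8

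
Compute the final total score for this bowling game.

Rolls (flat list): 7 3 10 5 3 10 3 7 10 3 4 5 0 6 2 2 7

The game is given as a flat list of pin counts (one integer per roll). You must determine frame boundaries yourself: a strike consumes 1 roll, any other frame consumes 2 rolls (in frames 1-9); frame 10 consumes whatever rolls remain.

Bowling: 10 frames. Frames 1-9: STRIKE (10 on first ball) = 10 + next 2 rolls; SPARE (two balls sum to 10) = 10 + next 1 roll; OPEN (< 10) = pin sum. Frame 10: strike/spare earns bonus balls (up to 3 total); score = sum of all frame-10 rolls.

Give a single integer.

Frame 1: SPARE (7+3=10). 10 + next roll (10) = 20. Cumulative: 20
Frame 2: STRIKE. 10 + next two rolls (5+3) = 18. Cumulative: 38
Frame 3: OPEN (5+3=8). Cumulative: 46
Frame 4: STRIKE. 10 + next two rolls (3+7) = 20. Cumulative: 66
Frame 5: SPARE (3+7=10). 10 + next roll (10) = 20. Cumulative: 86
Frame 6: STRIKE. 10 + next two rolls (3+4) = 17. Cumulative: 103
Frame 7: OPEN (3+4=7). Cumulative: 110
Frame 8: OPEN (5+0=5). Cumulative: 115
Frame 9: OPEN (6+2=8). Cumulative: 123
Frame 10: OPEN. Sum of all frame-10 rolls (2+7) = 9. Cumulative: 132

Answer: 132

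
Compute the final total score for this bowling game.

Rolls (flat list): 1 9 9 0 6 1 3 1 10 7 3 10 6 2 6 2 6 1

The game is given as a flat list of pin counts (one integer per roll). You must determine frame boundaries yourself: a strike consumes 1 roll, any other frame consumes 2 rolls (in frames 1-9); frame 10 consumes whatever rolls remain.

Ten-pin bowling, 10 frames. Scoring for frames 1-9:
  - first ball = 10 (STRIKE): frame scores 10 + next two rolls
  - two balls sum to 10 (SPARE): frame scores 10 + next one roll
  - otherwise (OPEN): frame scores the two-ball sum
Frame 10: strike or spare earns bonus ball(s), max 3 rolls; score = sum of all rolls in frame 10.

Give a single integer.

Frame 1: SPARE (1+9=10). 10 + next roll (9) = 19. Cumulative: 19
Frame 2: OPEN (9+0=9). Cumulative: 28
Frame 3: OPEN (6+1=7). Cumulative: 35
Frame 4: OPEN (3+1=4). Cumulative: 39
Frame 5: STRIKE. 10 + next two rolls (7+3) = 20. Cumulative: 59
Frame 6: SPARE (7+3=10). 10 + next roll (10) = 20. Cumulative: 79
Frame 7: STRIKE. 10 + next two rolls (6+2) = 18. Cumulative: 97
Frame 8: OPEN (6+2=8). Cumulative: 105
Frame 9: OPEN (6+2=8). Cumulative: 113
Frame 10: OPEN. Sum of all frame-10 rolls (6+1) = 7. Cumulative: 120

Answer: 120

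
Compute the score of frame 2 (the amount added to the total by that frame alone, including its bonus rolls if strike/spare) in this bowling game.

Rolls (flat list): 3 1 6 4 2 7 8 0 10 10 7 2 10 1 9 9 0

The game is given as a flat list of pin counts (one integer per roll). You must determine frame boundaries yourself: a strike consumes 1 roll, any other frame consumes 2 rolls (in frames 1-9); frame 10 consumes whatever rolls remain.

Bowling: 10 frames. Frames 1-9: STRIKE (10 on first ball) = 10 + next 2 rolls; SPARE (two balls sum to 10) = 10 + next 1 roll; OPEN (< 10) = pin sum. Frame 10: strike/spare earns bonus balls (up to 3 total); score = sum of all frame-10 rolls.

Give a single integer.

Answer: 12

Derivation:
Frame 1: OPEN (3+1=4). Cumulative: 4
Frame 2: SPARE (6+4=10). 10 + next roll (2) = 12. Cumulative: 16
Frame 3: OPEN (2+7=9). Cumulative: 25
Frame 4: OPEN (8+0=8). Cumulative: 33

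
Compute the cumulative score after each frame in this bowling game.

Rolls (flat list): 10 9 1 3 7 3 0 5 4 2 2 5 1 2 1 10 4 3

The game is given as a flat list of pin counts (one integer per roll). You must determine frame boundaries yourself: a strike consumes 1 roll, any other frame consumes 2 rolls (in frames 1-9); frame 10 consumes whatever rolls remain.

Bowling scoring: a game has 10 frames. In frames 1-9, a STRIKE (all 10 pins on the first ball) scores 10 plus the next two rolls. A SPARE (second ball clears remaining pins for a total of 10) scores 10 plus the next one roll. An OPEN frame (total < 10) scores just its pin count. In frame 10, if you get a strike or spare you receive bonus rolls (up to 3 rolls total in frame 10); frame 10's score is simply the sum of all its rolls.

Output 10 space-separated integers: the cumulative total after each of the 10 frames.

Answer: 20 33 46 49 58 62 68 71 88 95

Derivation:
Frame 1: STRIKE. 10 + next two rolls (9+1) = 20. Cumulative: 20
Frame 2: SPARE (9+1=10). 10 + next roll (3) = 13. Cumulative: 33
Frame 3: SPARE (3+7=10). 10 + next roll (3) = 13. Cumulative: 46
Frame 4: OPEN (3+0=3). Cumulative: 49
Frame 5: OPEN (5+4=9). Cumulative: 58
Frame 6: OPEN (2+2=4). Cumulative: 62
Frame 7: OPEN (5+1=6). Cumulative: 68
Frame 8: OPEN (2+1=3). Cumulative: 71
Frame 9: STRIKE. 10 + next two rolls (4+3) = 17. Cumulative: 88
Frame 10: OPEN. Sum of all frame-10 rolls (4+3) = 7. Cumulative: 95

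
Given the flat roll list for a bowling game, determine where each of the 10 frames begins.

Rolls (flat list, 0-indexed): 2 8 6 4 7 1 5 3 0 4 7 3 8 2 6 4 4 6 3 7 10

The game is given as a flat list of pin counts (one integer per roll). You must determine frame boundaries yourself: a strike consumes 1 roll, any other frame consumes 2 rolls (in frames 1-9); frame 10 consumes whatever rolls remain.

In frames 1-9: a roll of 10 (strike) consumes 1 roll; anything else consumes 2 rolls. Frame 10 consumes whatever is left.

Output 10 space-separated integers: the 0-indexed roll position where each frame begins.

Frame 1 starts at roll index 0: rolls=2,8 (sum=10), consumes 2 rolls
Frame 2 starts at roll index 2: rolls=6,4 (sum=10), consumes 2 rolls
Frame 3 starts at roll index 4: rolls=7,1 (sum=8), consumes 2 rolls
Frame 4 starts at roll index 6: rolls=5,3 (sum=8), consumes 2 rolls
Frame 5 starts at roll index 8: rolls=0,4 (sum=4), consumes 2 rolls
Frame 6 starts at roll index 10: rolls=7,3 (sum=10), consumes 2 rolls
Frame 7 starts at roll index 12: rolls=8,2 (sum=10), consumes 2 rolls
Frame 8 starts at roll index 14: rolls=6,4 (sum=10), consumes 2 rolls
Frame 9 starts at roll index 16: rolls=4,6 (sum=10), consumes 2 rolls
Frame 10 starts at roll index 18: 3 remaining rolls

Answer: 0 2 4 6 8 10 12 14 16 18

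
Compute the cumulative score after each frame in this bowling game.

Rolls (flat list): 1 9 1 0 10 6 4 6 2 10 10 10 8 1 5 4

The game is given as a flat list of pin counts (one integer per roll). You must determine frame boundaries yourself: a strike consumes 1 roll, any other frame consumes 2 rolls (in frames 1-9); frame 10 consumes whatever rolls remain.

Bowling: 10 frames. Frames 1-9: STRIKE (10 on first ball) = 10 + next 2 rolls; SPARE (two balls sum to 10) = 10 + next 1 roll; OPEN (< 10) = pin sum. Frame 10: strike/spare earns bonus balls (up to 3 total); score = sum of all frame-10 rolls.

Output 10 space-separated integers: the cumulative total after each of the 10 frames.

Frame 1: SPARE (1+9=10). 10 + next roll (1) = 11. Cumulative: 11
Frame 2: OPEN (1+0=1). Cumulative: 12
Frame 3: STRIKE. 10 + next two rolls (6+4) = 20. Cumulative: 32
Frame 4: SPARE (6+4=10). 10 + next roll (6) = 16. Cumulative: 48
Frame 5: OPEN (6+2=8). Cumulative: 56
Frame 6: STRIKE. 10 + next two rolls (10+10) = 30. Cumulative: 86
Frame 7: STRIKE. 10 + next two rolls (10+8) = 28. Cumulative: 114
Frame 8: STRIKE. 10 + next two rolls (8+1) = 19. Cumulative: 133
Frame 9: OPEN (8+1=9). Cumulative: 142
Frame 10: OPEN. Sum of all frame-10 rolls (5+4) = 9. Cumulative: 151

Answer: 11 12 32 48 56 86 114 133 142 151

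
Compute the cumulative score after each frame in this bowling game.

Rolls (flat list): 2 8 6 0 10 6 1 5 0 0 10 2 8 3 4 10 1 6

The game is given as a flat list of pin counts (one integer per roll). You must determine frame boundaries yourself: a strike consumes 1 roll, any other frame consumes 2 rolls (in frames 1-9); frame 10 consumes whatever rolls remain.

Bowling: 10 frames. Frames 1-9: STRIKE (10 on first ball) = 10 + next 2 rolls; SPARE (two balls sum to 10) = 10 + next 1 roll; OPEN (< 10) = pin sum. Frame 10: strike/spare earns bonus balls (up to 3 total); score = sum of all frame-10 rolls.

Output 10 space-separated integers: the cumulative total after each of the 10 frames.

Frame 1: SPARE (2+8=10). 10 + next roll (6) = 16. Cumulative: 16
Frame 2: OPEN (6+0=6). Cumulative: 22
Frame 3: STRIKE. 10 + next two rolls (6+1) = 17. Cumulative: 39
Frame 4: OPEN (6+1=7). Cumulative: 46
Frame 5: OPEN (5+0=5). Cumulative: 51
Frame 6: SPARE (0+10=10). 10 + next roll (2) = 12. Cumulative: 63
Frame 7: SPARE (2+8=10). 10 + next roll (3) = 13. Cumulative: 76
Frame 8: OPEN (3+4=7). Cumulative: 83
Frame 9: STRIKE. 10 + next two rolls (1+6) = 17. Cumulative: 100
Frame 10: OPEN. Sum of all frame-10 rolls (1+6) = 7. Cumulative: 107

Answer: 16 22 39 46 51 63 76 83 100 107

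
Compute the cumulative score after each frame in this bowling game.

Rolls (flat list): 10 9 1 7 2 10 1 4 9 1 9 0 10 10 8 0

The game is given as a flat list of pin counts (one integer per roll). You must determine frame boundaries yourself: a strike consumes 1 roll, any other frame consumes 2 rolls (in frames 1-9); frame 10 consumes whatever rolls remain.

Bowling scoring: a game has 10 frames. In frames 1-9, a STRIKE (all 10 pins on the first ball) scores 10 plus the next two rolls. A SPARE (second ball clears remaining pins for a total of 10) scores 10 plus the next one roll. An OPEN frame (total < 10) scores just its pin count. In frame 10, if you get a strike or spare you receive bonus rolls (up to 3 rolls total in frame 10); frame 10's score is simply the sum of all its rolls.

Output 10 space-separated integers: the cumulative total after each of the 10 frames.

Frame 1: STRIKE. 10 + next two rolls (9+1) = 20. Cumulative: 20
Frame 2: SPARE (9+1=10). 10 + next roll (7) = 17. Cumulative: 37
Frame 3: OPEN (7+2=9). Cumulative: 46
Frame 4: STRIKE. 10 + next two rolls (1+4) = 15. Cumulative: 61
Frame 5: OPEN (1+4=5). Cumulative: 66
Frame 6: SPARE (9+1=10). 10 + next roll (9) = 19. Cumulative: 85
Frame 7: OPEN (9+0=9). Cumulative: 94
Frame 8: STRIKE. 10 + next two rolls (10+8) = 28. Cumulative: 122
Frame 9: STRIKE. 10 + next two rolls (8+0) = 18. Cumulative: 140
Frame 10: OPEN. Sum of all frame-10 rolls (8+0) = 8. Cumulative: 148

Answer: 20 37 46 61 66 85 94 122 140 148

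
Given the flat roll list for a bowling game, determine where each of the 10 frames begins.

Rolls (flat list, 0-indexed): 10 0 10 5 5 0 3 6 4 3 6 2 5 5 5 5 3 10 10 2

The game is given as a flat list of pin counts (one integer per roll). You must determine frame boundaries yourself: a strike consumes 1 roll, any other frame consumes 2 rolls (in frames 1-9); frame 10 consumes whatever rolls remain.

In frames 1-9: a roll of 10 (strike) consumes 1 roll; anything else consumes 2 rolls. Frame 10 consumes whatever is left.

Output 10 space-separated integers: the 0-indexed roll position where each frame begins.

Answer: 0 1 3 5 7 9 11 13 15 17

Derivation:
Frame 1 starts at roll index 0: roll=10 (strike), consumes 1 roll
Frame 2 starts at roll index 1: rolls=0,10 (sum=10), consumes 2 rolls
Frame 3 starts at roll index 3: rolls=5,5 (sum=10), consumes 2 rolls
Frame 4 starts at roll index 5: rolls=0,3 (sum=3), consumes 2 rolls
Frame 5 starts at roll index 7: rolls=6,4 (sum=10), consumes 2 rolls
Frame 6 starts at roll index 9: rolls=3,6 (sum=9), consumes 2 rolls
Frame 7 starts at roll index 11: rolls=2,5 (sum=7), consumes 2 rolls
Frame 8 starts at roll index 13: rolls=5,5 (sum=10), consumes 2 rolls
Frame 9 starts at roll index 15: rolls=5,3 (sum=8), consumes 2 rolls
Frame 10 starts at roll index 17: 3 remaining rolls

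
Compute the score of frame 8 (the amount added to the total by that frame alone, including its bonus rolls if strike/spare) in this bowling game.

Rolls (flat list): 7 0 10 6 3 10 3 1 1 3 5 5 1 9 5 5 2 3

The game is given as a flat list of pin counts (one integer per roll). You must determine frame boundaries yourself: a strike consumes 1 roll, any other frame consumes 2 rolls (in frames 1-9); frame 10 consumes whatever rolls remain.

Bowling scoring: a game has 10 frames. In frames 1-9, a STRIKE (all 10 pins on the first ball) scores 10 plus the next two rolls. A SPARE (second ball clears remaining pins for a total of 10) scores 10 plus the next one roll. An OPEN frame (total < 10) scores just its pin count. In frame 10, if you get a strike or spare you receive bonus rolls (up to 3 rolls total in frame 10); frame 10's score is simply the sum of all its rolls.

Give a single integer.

Answer: 15

Derivation:
Frame 1: OPEN (7+0=7). Cumulative: 7
Frame 2: STRIKE. 10 + next two rolls (6+3) = 19. Cumulative: 26
Frame 3: OPEN (6+3=9). Cumulative: 35
Frame 4: STRIKE. 10 + next two rolls (3+1) = 14. Cumulative: 49
Frame 5: OPEN (3+1=4). Cumulative: 53
Frame 6: OPEN (1+3=4). Cumulative: 57
Frame 7: SPARE (5+5=10). 10 + next roll (1) = 11. Cumulative: 68
Frame 8: SPARE (1+9=10). 10 + next roll (5) = 15. Cumulative: 83
Frame 9: SPARE (5+5=10). 10 + next roll (2) = 12. Cumulative: 95
Frame 10: OPEN. Sum of all frame-10 rolls (2+3) = 5. Cumulative: 100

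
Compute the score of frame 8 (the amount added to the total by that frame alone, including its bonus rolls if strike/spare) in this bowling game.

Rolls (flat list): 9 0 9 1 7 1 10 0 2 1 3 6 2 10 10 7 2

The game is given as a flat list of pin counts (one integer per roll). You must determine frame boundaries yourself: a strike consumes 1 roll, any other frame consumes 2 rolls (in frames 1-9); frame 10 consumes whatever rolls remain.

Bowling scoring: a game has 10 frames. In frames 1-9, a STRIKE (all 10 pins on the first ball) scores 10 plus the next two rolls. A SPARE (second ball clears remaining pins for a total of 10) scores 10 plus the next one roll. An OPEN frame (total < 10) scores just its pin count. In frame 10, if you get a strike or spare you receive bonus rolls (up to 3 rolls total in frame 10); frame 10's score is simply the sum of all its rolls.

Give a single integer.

Answer: 27

Derivation:
Frame 1: OPEN (9+0=9). Cumulative: 9
Frame 2: SPARE (9+1=10). 10 + next roll (7) = 17. Cumulative: 26
Frame 3: OPEN (7+1=8). Cumulative: 34
Frame 4: STRIKE. 10 + next two rolls (0+2) = 12. Cumulative: 46
Frame 5: OPEN (0+2=2). Cumulative: 48
Frame 6: OPEN (1+3=4). Cumulative: 52
Frame 7: OPEN (6+2=8). Cumulative: 60
Frame 8: STRIKE. 10 + next two rolls (10+7) = 27. Cumulative: 87
Frame 9: STRIKE. 10 + next two rolls (7+2) = 19. Cumulative: 106
Frame 10: OPEN. Sum of all frame-10 rolls (7+2) = 9. Cumulative: 115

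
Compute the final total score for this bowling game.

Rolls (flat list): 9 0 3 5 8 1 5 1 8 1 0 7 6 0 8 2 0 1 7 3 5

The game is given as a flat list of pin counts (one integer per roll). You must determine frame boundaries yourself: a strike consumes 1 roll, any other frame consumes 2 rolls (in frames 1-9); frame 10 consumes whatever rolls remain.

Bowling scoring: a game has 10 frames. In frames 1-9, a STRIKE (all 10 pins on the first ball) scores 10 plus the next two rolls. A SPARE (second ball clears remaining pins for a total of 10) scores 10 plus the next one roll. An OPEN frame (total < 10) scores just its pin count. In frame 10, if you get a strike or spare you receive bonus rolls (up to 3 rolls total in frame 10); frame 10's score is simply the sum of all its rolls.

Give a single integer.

Frame 1: OPEN (9+0=9). Cumulative: 9
Frame 2: OPEN (3+5=8). Cumulative: 17
Frame 3: OPEN (8+1=9). Cumulative: 26
Frame 4: OPEN (5+1=6). Cumulative: 32
Frame 5: OPEN (8+1=9). Cumulative: 41
Frame 6: OPEN (0+7=7). Cumulative: 48
Frame 7: OPEN (6+0=6). Cumulative: 54
Frame 8: SPARE (8+2=10). 10 + next roll (0) = 10. Cumulative: 64
Frame 9: OPEN (0+1=1). Cumulative: 65
Frame 10: SPARE. Sum of all frame-10 rolls (7+3+5) = 15. Cumulative: 80

Answer: 80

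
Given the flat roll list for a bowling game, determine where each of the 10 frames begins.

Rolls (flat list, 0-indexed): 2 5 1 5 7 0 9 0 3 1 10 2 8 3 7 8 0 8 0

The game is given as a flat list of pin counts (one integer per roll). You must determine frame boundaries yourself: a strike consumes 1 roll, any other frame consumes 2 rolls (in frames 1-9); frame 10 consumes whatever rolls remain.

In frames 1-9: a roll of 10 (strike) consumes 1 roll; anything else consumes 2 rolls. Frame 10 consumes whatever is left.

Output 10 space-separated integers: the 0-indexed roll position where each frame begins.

Answer: 0 2 4 6 8 10 11 13 15 17

Derivation:
Frame 1 starts at roll index 0: rolls=2,5 (sum=7), consumes 2 rolls
Frame 2 starts at roll index 2: rolls=1,5 (sum=6), consumes 2 rolls
Frame 3 starts at roll index 4: rolls=7,0 (sum=7), consumes 2 rolls
Frame 4 starts at roll index 6: rolls=9,0 (sum=9), consumes 2 rolls
Frame 5 starts at roll index 8: rolls=3,1 (sum=4), consumes 2 rolls
Frame 6 starts at roll index 10: roll=10 (strike), consumes 1 roll
Frame 7 starts at roll index 11: rolls=2,8 (sum=10), consumes 2 rolls
Frame 8 starts at roll index 13: rolls=3,7 (sum=10), consumes 2 rolls
Frame 9 starts at roll index 15: rolls=8,0 (sum=8), consumes 2 rolls
Frame 10 starts at roll index 17: 2 remaining rolls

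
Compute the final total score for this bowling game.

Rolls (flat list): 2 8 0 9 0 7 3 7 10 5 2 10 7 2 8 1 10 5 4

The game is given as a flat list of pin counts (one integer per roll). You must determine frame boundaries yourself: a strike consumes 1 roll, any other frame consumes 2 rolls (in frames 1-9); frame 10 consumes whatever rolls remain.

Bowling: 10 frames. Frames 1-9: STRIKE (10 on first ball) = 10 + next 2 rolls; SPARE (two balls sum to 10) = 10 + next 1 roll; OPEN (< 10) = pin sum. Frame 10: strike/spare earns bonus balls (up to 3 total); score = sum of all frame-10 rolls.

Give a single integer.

Answer: 126

Derivation:
Frame 1: SPARE (2+8=10). 10 + next roll (0) = 10. Cumulative: 10
Frame 2: OPEN (0+9=9). Cumulative: 19
Frame 3: OPEN (0+7=7). Cumulative: 26
Frame 4: SPARE (3+7=10). 10 + next roll (10) = 20. Cumulative: 46
Frame 5: STRIKE. 10 + next two rolls (5+2) = 17. Cumulative: 63
Frame 6: OPEN (5+2=7). Cumulative: 70
Frame 7: STRIKE. 10 + next two rolls (7+2) = 19. Cumulative: 89
Frame 8: OPEN (7+2=9). Cumulative: 98
Frame 9: OPEN (8+1=9). Cumulative: 107
Frame 10: STRIKE. Sum of all frame-10 rolls (10+5+4) = 19. Cumulative: 126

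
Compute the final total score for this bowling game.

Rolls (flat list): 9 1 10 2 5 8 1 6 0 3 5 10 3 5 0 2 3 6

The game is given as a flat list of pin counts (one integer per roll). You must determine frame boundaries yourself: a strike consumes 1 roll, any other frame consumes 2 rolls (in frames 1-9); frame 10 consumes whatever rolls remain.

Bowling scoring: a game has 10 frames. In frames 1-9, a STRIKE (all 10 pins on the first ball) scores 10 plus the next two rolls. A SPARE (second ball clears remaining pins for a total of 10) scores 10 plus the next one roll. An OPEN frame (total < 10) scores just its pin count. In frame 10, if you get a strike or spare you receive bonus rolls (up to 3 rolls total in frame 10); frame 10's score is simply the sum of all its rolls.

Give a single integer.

Answer: 104

Derivation:
Frame 1: SPARE (9+1=10). 10 + next roll (10) = 20. Cumulative: 20
Frame 2: STRIKE. 10 + next two rolls (2+5) = 17. Cumulative: 37
Frame 3: OPEN (2+5=7). Cumulative: 44
Frame 4: OPEN (8+1=9). Cumulative: 53
Frame 5: OPEN (6+0=6). Cumulative: 59
Frame 6: OPEN (3+5=8). Cumulative: 67
Frame 7: STRIKE. 10 + next two rolls (3+5) = 18. Cumulative: 85
Frame 8: OPEN (3+5=8). Cumulative: 93
Frame 9: OPEN (0+2=2). Cumulative: 95
Frame 10: OPEN. Sum of all frame-10 rolls (3+6) = 9. Cumulative: 104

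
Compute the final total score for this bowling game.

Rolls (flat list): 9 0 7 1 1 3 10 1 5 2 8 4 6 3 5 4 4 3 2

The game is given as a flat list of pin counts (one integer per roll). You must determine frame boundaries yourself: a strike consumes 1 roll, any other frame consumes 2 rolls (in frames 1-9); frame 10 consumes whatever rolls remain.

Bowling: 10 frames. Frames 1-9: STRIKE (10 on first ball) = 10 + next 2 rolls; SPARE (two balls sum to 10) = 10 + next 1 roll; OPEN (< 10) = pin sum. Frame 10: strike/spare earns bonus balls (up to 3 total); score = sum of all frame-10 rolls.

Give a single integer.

Frame 1: OPEN (9+0=9). Cumulative: 9
Frame 2: OPEN (7+1=8). Cumulative: 17
Frame 3: OPEN (1+3=4). Cumulative: 21
Frame 4: STRIKE. 10 + next two rolls (1+5) = 16. Cumulative: 37
Frame 5: OPEN (1+5=6). Cumulative: 43
Frame 6: SPARE (2+8=10). 10 + next roll (4) = 14. Cumulative: 57
Frame 7: SPARE (4+6=10). 10 + next roll (3) = 13. Cumulative: 70
Frame 8: OPEN (3+5=8). Cumulative: 78
Frame 9: OPEN (4+4=8). Cumulative: 86
Frame 10: OPEN. Sum of all frame-10 rolls (3+2) = 5. Cumulative: 91

Answer: 91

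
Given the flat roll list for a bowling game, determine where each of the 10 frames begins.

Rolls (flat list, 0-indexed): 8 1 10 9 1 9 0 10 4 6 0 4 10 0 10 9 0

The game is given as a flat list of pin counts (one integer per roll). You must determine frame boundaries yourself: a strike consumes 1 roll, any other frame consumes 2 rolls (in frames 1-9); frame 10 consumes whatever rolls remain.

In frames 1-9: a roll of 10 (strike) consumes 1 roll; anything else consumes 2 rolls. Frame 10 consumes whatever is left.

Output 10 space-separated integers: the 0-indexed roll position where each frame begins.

Frame 1 starts at roll index 0: rolls=8,1 (sum=9), consumes 2 rolls
Frame 2 starts at roll index 2: roll=10 (strike), consumes 1 roll
Frame 3 starts at roll index 3: rolls=9,1 (sum=10), consumes 2 rolls
Frame 4 starts at roll index 5: rolls=9,0 (sum=9), consumes 2 rolls
Frame 5 starts at roll index 7: roll=10 (strike), consumes 1 roll
Frame 6 starts at roll index 8: rolls=4,6 (sum=10), consumes 2 rolls
Frame 7 starts at roll index 10: rolls=0,4 (sum=4), consumes 2 rolls
Frame 8 starts at roll index 12: roll=10 (strike), consumes 1 roll
Frame 9 starts at roll index 13: rolls=0,10 (sum=10), consumes 2 rolls
Frame 10 starts at roll index 15: 2 remaining rolls

Answer: 0 2 3 5 7 8 10 12 13 15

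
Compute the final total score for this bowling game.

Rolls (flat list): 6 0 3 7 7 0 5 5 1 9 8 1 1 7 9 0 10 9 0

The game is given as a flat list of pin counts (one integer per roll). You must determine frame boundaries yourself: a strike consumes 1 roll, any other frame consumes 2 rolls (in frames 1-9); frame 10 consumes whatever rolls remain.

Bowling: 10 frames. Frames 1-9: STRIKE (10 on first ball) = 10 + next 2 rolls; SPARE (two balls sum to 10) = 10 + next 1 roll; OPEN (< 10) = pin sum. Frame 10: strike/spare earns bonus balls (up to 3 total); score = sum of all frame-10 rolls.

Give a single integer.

Answer: 113

Derivation:
Frame 1: OPEN (6+0=6). Cumulative: 6
Frame 2: SPARE (3+7=10). 10 + next roll (7) = 17. Cumulative: 23
Frame 3: OPEN (7+0=7). Cumulative: 30
Frame 4: SPARE (5+5=10). 10 + next roll (1) = 11. Cumulative: 41
Frame 5: SPARE (1+9=10). 10 + next roll (8) = 18. Cumulative: 59
Frame 6: OPEN (8+1=9). Cumulative: 68
Frame 7: OPEN (1+7=8). Cumulative: 76
Frame 8: OPEN (9+0=9). Cumulative: 85
Frame 9: STRIKE. 10 + next two rolls (9+0) = 19. Cumulative: 104
Frame 10: OPEN. Sum of all frame-10 rolls (9+0) = 9. Cumulative: 113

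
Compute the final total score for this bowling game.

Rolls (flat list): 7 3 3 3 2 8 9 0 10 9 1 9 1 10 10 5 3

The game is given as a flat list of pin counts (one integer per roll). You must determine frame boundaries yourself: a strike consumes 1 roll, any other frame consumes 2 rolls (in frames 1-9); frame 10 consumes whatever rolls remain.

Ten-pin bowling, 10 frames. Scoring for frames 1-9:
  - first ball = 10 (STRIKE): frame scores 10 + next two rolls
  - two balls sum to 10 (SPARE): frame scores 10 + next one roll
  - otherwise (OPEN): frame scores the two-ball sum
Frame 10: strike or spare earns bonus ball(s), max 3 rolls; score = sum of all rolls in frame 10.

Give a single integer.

Answer: 157

Derivation:
Frame 1: SPARE (7+3=10). 10 + next roll (3) = 13. Cumulative: 13
Frame 2: OPEN (3+3=6). Cumulative: 19
Frame 3: SPARE (2+8=10). 10 + next roll (9) = 19. Cumulative: 38
Frame 4: OPEN (9+0=9). Cumulative: 47
Frame 5: STRIKE. 10 + next two rolls (9+1) = 20. Cumulative: 67
Frame 6: SPARE (9+1=10). 10 + next roll (9) = 19. Cumulative: 86
Frame 7: SPARE (9+1=10). 10 + next roll (10) = 20. Cumulative: 106
Frame 8: STRIKE. 10 + next two rolls (10+5) = 25. Cumulative: 131
Frame 9: STRIKE. 10 + next two rolls (5+3) = 18. Cumulative: 149
Frame 10: OPEN. Sum of all frame-10 rolls (5+3) = 8. Cumulative: 157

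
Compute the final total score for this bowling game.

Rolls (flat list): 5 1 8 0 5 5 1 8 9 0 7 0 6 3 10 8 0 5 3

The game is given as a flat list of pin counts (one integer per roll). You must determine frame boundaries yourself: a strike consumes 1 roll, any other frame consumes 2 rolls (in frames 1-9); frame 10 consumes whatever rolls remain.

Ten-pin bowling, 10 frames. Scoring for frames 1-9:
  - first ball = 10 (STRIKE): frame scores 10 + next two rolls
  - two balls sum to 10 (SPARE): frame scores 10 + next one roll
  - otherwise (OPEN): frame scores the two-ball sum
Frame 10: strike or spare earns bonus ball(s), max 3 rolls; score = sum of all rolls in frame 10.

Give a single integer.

Frame 1: OPEN (5+1=6). Cumulative: 6
Frame 2: OPEN (8+0=8). Cumulative: 14
Frame 3: SPARE (5+5=10). 10 + next roll (1) = 11. Cumulative: 25
Frame 4: OPEN (1+8=9). Cumulative: 34
Frame 5: OPEN (9+0=9). Cumulative: 43
Frame 6: OPEN (7+0=7). Cumulative: 50
Frame 7: OPEN (6+3=9). Cumulative: 59
Frame 8: STRIKE. 10 + next two rolls (8+0) = 18. Cumulative: 77
Frame 9: OPEN (8+0=8). Cumulative: 85
Frame 10: OPEN. Sum of all frame-10 rolls (5+3) = 8. Cumulative: 93

Answer: 93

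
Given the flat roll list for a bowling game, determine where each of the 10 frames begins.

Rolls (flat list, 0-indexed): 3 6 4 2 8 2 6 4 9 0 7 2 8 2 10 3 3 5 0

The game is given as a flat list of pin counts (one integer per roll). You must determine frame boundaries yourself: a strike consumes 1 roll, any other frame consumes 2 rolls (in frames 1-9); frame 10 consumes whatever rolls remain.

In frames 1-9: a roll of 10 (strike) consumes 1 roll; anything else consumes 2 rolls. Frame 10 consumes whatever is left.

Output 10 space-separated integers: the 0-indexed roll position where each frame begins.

Answer: 0 2 4 6 8 10 12 14 15 17

Derivation:
Frame 1 starts at roll index 0: rolls=3,6 (sum=9), consumes 2 rolls
Frame 2 starts at roll index 2: rolls=4,2 (sum=6), consumes 2 rolls
Frame 3 starts at roll index 4: rolls=8,2 (sum=10), consumes 2 rolls
Frame 4 starts at roll index 6: rolls=6,4 (sum=10), consumes 2 rolls
Frame 5 starts at roll index 8: rolls=9,0 (sum=9), consumes 2 rolls
Frame 6 starts at roll index 10: rolls=7,2 (sum=9), consumes 2 rolls
Frame 7 starts at roll index 12: rolls=8,2 (sum=10), consumes 2 rolls
Frame 8 starts at roll index 14: roll=10 (strike), consumes 1 roll
Frame 9 starts at roll index 15: rolls=3,3 (sum=6), consumes 2 rolls
Frame 10 starts at roll index 17: 2 remaining rolls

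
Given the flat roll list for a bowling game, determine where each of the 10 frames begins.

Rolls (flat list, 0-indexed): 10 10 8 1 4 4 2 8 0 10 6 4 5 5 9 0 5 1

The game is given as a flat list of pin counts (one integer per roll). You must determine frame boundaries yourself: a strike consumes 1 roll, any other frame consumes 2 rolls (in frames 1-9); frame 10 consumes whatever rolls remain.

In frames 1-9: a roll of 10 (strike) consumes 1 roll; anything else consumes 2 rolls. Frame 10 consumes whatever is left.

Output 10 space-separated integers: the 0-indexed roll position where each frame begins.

Frame 1 starts at roll index 0: roll=10 (strike), consumes 1 roll
Frame 2 starts at roll index 1: roll=10 (strike), consumes 1 roll
Frame 3 starts at roll index 2: rolls=8,1 (sum=9), consumes 2 rolls
Frame 4 starts at roll index 4: rolls=4,4 (sum=8), consumes 2 rolls
Frame 5 starts at roll index 6: rolls=2,8 (sum=10), consumes 2 rolls
Frame 6 starts at roll index 8: rolls=0,10 (sum=10), consumes 2 rolls
Frame 7 starts at roll index 10: rolls=6,4 (sum=10), consumes 2 rolls
Frame 8 starts at roll index 12: rolls=5,5 (sum=10), consumes 2 rolls
Frame 9 starts at roll index 14: rolls=9,0 (sum=9), consumes 2 rolls
Frame 10 starts at roll index 16: 2 remaining rolls

Answer: 0 1 2 4 6 8 10 12 14 16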